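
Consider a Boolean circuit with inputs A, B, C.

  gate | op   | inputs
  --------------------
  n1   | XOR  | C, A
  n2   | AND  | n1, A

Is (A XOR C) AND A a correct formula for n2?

Yes

n1 = C XOR A
n2 = n1 AND A = (C XOR A) AND A
At A=0, B=0, C=0: circuit gives 0, formula gives 0.
At A=1, B=0, C=0: circuit gives 1, formula gives 1.
Agrees on all 8 inputs.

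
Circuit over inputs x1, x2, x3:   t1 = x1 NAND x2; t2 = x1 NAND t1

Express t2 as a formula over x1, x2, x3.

x1 NAND (x1 NAND x2)

t1 = x1 NAND x2
t2 = x1 NAND t1 = x1 NAND (x1 NAND x2)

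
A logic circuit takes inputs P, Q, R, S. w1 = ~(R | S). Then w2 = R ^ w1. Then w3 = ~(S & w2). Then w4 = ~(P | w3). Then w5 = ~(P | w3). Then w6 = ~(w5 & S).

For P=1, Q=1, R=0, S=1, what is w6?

1

w1 = ~(0 | 1) = 0
w2 = 0 ^ 0 = 0
w3 = ~(1 & 0) = 1
w5 = ~(1 | 1) = 0
w6 = ~(0 & 1) = 1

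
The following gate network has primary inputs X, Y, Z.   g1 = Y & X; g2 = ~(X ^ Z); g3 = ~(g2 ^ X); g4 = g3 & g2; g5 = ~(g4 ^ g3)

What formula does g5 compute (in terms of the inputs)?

~(((~((~(X ^ Z)) ^ X)) & (~(X ^ Z))) ^ (~((~(X ^ Z)) ^ X)))

g2 = ~(X ^ Z)
g3 = ~(g2 ^ X) = ~((~(X ^ Z)) ^ X)
g4 = g3 & g2 = (~((~(X ^ Z)) ^ X)) & (~(X ^ Z))
g5 = ~(g4 ^ g3) = ~(((~((~(X ^ Z)) ^ X)) & (~(X ^ Z))) ^ (~((~(X ^ Z)) ^ X)))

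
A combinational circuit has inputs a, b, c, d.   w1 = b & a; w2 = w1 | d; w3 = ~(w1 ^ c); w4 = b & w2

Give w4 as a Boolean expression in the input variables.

b & ((b & a) | d)

w1 = b & a
w2 = w1 | d = (b & a) | d
w4 = b & w2 = b & ((b & a) | d)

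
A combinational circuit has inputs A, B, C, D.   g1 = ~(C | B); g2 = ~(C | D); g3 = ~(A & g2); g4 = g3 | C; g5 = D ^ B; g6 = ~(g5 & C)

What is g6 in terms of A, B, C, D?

~((D ^ B) & C)

g5 = D ^ B
g6 = ~(g5 & C) = ~((D ^ B) & C)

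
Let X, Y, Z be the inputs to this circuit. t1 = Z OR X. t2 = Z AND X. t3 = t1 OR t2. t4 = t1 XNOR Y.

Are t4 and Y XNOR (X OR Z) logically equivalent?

t1 = Z OR X
t4 = t1 XNOR Y = (Z OR X) XNOR Y
At X=0, Y=0, Z=1: circuit gives 0, formula gives 0.
At X=0, Y=0, Z=0: circuit gives 1, formula gives 1.
Agrees on all 8 inputs.

Yes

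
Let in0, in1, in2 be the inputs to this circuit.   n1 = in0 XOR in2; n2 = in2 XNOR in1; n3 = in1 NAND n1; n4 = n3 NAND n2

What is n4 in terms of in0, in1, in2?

(in1 NAND (in0 XOR in2)) NAND (in2 XNOR in1)

n1 = in0 XOR in2
n2 = in2 XNOR in1
n3 = in1 NAND n1 = in1 NAND (in0 XOR in2)
n4 = n3 NAND n2 = (in1 NAND (in0 XOR in2)) NAND (in2 XNOR in1)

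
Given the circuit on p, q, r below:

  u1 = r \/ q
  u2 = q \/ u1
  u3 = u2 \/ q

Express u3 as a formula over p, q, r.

u1 = r \/ q
u2 = q \/ u1 = q \/ (r \/ q)
u3 = u2 \/ q = (q \/ (r \/ q)) \/ q

(q \/ (r \/ q)) \/ q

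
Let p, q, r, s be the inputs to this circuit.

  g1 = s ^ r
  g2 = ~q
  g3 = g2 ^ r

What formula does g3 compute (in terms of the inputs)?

~q ^ r

g2 = ~q
g3 = g2 ^ r = ~q ^ r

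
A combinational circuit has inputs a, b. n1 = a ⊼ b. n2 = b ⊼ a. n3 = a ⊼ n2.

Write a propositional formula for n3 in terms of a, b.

a ⊼ (b ⊼ a)

n2 = b ⊼ a
n3 = a ⊼ n2 = a ⊼ (b ⊼ a)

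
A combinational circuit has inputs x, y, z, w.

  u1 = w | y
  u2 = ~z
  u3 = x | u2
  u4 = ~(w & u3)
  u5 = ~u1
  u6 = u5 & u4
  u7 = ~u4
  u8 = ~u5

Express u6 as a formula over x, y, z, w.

~(w | y) & (~(w & (x | ~z)))

u1 = w | y
u2 = ~z
u3 = x | u2 = x | ~z
u4 = ~(w & u3) = ~(w & (x | ~z))
u5 = ~u1 = ~(w | y)
u6 = u5 & u4 = ~(w | y) & (~(w & (x | ~z)))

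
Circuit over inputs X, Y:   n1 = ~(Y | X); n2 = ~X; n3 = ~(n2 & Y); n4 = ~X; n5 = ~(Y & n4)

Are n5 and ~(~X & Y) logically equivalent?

Yes

n4 = ~X
n5 = ~(Y & n4) = ~(Y & ~X)
At X=0, Y=1: circuit gives 0, formula gives 0.
At X=0, Y=0: circuit gives 1, formula gives 1.
Agrees on all 4 inputs.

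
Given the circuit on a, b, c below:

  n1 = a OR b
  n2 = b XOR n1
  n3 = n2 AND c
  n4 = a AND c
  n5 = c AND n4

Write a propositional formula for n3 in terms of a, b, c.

(b XOR (a OR b)) AND c

n1 = a OR b
n2 = b XOR n1 = b XOR (a OR b)
n3 = n2 AND c = (b XOR (a OR b)) AND c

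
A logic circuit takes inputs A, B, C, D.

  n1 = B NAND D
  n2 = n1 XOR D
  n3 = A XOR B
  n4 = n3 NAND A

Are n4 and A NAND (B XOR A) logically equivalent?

Yes

n3 = A XOR B
n4 = n3 NAND A = (A XOR B) NAND A
At A=1, B=0, C=0, D=0: circuit gives 0, formula gives 0.
At A=0, B=0, C=0, D=0: circuit gives 1, formula gives 1.
Agrees on all 16 inputs.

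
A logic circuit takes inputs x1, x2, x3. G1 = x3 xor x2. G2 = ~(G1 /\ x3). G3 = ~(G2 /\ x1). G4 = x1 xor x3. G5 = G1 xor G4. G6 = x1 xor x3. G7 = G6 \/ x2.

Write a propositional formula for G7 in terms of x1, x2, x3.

G6 = x1 xor x3
G7 = G6 \/ x2 = (x1 xor x3) \/ x2

(x1 xor x3) \/ x2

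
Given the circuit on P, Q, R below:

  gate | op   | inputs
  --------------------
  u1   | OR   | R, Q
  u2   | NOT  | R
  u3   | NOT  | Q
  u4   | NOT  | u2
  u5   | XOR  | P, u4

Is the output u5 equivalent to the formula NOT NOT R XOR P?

u2 = NOT R
u4 = NOT u2 = NOT NOT R
u5 = P XOR u4 = P XOR NOT NOT R
At P=0, Q=0, R=0: circuit gives 0, formula gives 0.
At P=0, Q=0, R=1: circuit gives 1, formula gives 1.
Agrees on all 8 inputs.

Yes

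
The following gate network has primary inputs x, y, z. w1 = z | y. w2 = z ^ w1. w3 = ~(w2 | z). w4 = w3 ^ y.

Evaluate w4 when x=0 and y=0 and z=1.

0

w1 = 1 | 0 = 1
w2 = 1 ^ 1 = 0
w3 = ~(0 | 1) = 0
w4 = 0 ^ 0 = 0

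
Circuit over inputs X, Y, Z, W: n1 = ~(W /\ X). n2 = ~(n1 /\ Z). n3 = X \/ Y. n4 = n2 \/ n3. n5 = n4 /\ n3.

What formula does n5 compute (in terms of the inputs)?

((~((~(W /\ X)) /\ Z)) \/ (X \/ Y)) /\ (X \/ Y)

n1 = ~(W /\ X)
n2 = ~(n1 /\ Z) = ~((~(W /\ X)) /\ Z)
n3 = X \/ Y
n4 = n2 \/ n3 = (~((~(W /\ X)) /\ Z)) \/ (X \/ Y)
n5 = n4 /\ n3 = ((~((~(W /\ X)) /\ Z)) \/ (X \/ Y)) /\ (X \/ Y)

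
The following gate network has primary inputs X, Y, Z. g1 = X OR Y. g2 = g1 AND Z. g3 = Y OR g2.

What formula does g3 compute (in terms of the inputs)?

g1 = X OR Y
g2 = g1 AND Z = (X OR Y) AND Z
g3 = Y OR g2 = Y OR ((X OR Y) AND Z)

Y OR ((X OR Y) AND Z)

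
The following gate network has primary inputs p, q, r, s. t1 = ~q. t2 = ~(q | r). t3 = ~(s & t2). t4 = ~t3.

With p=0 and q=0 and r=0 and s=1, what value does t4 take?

t2 = ~(0 | 0) = 1
t3 = ~(1 & 1) = 0
t4 = ~0 = 1

1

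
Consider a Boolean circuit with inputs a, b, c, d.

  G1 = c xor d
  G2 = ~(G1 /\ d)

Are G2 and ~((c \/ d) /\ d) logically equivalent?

No

G1 = c xor d
G2 = ~(G1 /\ d) = ~((c xor d) /\ d)
At a=0, b=0, c=1, d=1: circuit gives 1, formula gives 0.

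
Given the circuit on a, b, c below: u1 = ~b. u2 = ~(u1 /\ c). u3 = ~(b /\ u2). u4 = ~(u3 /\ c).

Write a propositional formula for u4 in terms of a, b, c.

~((~(b /\ (~(~b /\ c)))) /\ c)

u1 = ~b
u2 = ~(u1 /\ c) = ~(~b /\ c)
u3 = ~(b /\ u2) = ~(b /\ (~(~b /\ c)))
u4 = ~(u3 /\ c) = ~((~(b /\ (~(~b /\ c)))) /\ c)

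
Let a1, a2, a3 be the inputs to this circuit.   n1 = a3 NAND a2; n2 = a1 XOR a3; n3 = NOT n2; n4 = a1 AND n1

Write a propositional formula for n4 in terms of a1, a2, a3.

n1 = a3 NAND a2
n4 = a1 AND n1 = a1 AND (a3 NAND a2)

a1 AND (a3 NAND a2)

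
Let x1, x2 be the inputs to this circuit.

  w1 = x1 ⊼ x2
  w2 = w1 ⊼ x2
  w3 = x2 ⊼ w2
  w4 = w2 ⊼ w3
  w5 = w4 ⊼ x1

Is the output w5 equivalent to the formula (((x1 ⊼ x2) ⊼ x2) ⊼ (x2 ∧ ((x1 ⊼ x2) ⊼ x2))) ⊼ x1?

w1 = x1 ⊼ x2
w2 = w1 ⊼ x2 = (x1 ⊼ x2) ⊼ x2
w3 = x2 ⊼ w2 = x2 ⊼ ((x1 ⊼ x2) ⊼ x2)
w4 = w2 ⊼ w3 = ((x1 ⊼ x2) ⊼ x2) ⊼ (x2 ⊼ ((x1 ⊼ x2) ⊼ x2))
w5 = w4 ⊼ x1 = (((x1 ⊼ x2) ⊼ x2) ⊼ (x2 ⊼ ((x1 ⊼ x2) ⊼ x2))) ⊼ x1
At x1=1, x2=0: circuit gives 1, formula gives 0.

No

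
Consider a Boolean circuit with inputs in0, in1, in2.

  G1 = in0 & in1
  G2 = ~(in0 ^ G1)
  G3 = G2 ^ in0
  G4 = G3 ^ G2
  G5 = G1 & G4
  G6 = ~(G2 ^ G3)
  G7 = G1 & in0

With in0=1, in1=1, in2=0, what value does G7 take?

G1 = 1 & 1 = 1
G7 = 1 & 1 = 1

1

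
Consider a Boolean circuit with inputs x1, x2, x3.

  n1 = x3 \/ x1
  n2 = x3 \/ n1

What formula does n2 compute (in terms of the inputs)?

x3 \/ (x3 \/ x1)

n1 = x3 \/ x1
n2 = x3 \/ n1 = x3 \/ (x3 \/ x1)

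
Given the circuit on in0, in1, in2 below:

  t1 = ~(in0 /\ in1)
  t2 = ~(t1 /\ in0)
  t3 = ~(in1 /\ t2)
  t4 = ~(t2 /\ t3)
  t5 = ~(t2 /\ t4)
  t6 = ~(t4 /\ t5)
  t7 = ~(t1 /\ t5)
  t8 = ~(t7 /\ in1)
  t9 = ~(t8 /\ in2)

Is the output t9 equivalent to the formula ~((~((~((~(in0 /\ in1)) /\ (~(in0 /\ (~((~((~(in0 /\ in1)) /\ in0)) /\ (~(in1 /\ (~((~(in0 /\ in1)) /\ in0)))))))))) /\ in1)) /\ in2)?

No

t1 = ~(in0 /\ in1)
t2 = ~(t1 /\ in0) = ~((~(in0 /\ in1)) /\ in0)
t3 = ~(in1 /\ t2) = ~(in1 /\ (~((~(in0 /\ in1)) /\ in0)))
t4 = ~(t2 /\ t3) = ~((~((~(in0 /\ in1)) /\ in0)) /\ (~(in1 /\ (~((~(in0 /\ in1)) /\ in0)))))
t5 = ~(t2 /\ t4) = ~((~((~(in0 /\ in1)) /\ in0)) /\ (~((~((~(in0 /\ in1)) /\ in0)) /\ (~(in1 /\ (~((~(in0 /\ in1)) /\ in0)))))))
t7 = ~(t1 /\ t5) = ~((~(in0 /\ in1)) /\ (~((~((~(in0 /\ in1)) /\ in0)) /\ (~((~((~(in0 /\ in1)) /\ in0)) /\ (~(in1 /\ (~((~(in0 /\ in1)) /\ in0)))))))))
t8 = ~(t7 /\ in1) = ~((~((~(in0 /\ in1)) /\ (~((~((~(in0 /\ in1)) /\ in0)) /\ (~((~((~(in0 /\ in1)) /\ in0)) /\ (~(in1 /\ (~((~(in0 /\ in1)) /\ in0)))))))))) /\ in1)
t9 = ~(t8 /\ in2) = ~((~((~((~(in0 /\ in1)) /\ (~((~((~(in0 /\ in1)) /\ in0)) /\ (~((~((~(in0 /\ in1)) /\ in0)) /\ (~(in1 /\ (~((~(in0 /\ in1)) /\ in0)))))))))) /\ in1)) /\ in2)
At in0=0, in1=1, in2=1: circuit gives 1, formula gives 0.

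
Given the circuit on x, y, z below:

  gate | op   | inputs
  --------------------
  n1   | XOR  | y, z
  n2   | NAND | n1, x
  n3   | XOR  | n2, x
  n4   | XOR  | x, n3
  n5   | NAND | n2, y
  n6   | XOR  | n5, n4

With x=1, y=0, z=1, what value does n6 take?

1

n1 = 0 XOR 1 = 1
n2 = 1 NAND 1 = 0
n3 = 0 XOR 1 = 1
n4 = 1 XOR 1 = 0
n5 = 0 NAND 0 = 1
n6 = 1 XOR 0 = 1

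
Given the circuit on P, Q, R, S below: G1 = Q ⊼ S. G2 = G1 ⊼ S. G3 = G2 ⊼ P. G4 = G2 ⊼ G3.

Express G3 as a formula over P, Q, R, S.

((Q ⊼ S) ⊼ S) ⊼ P

G1 = Q ⊼ S
G2 = G1 ⊼ S = (Q ⊼ S) ⊼ S
G3 = G2 ⊼ P = ((Q ⊼ S) ⊼ S) ⊼ P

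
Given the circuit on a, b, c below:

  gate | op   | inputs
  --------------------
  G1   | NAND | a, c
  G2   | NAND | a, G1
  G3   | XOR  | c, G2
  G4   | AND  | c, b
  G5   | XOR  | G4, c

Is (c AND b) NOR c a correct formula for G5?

No

G4 = c AND b
G5 = G4 XOR c = (c AND b) XOR c
At a=0, b=0, c=0: circuit gives 0, formula gives 1.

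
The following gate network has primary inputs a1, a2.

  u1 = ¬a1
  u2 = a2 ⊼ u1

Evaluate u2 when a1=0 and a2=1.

u1 = ¬0 = 1
u2 = 1 ⊼ 1 = 0

0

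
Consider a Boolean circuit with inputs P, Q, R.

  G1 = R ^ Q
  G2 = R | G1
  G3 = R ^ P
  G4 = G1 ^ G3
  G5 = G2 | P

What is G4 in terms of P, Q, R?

G1 = R ^ Q
G3 = R ^ P
G4 = G1 ^ G3 = (R ^ Q) ^ (R ^ P)

(R ^ Q) ^ (R ^ P)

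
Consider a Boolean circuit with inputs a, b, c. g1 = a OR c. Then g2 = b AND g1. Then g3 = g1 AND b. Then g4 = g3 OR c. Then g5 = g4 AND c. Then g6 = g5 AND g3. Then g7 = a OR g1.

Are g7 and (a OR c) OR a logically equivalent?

Yes

g1 = a OR c
g7 = a OR g1 = a OR (a OR c)
At a=0, b=0, c=0: circuit gives 0, formula gives 0.
At a=0, b=0, c=1: circuit gives 1, formula gives 1.
Agrees on all 8 inputs.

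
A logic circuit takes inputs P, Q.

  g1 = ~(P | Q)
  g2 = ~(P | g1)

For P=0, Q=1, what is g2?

g1 = ~(0 | 1) = 0
g2 = ~(0 | 0) = 1

1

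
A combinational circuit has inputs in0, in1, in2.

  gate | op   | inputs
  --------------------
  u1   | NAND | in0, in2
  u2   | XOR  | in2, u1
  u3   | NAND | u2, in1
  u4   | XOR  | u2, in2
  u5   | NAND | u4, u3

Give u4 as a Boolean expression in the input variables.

(in2 XOR (in0 NAND in2)) XOR in2

u1 = in0 NAND in2
u2 = in2 XOR u1 = in2 XOR (in0 NAND in2)
u4 = u2 XOR in2 = (in2 XOR (in0 NAND in2)) XOR in2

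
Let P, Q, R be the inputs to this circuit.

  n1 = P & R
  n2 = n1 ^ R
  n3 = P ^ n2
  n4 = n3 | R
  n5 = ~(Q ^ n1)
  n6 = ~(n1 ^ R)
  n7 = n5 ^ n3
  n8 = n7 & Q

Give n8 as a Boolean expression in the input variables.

((~(Q ^ (P & R))) ^ (P ^ ((P & R) ^ R))) & Q

n1 = P & R
n2 = n1 ^ R = (P & R) ^ R
n3 = P ^ n2 = P ^ ((P & R) ^ R)
n5 = ~(Q ^ n1) = ~(Q ^ (P & R))
n7 = n5 ^ n3 = (~(Q ^ (P & R))) ^ (P ^ ((P & R) ^ R))
n8 = n7 & Q = ((~(Q ^ (P & R))) ^ (P ^ ((P & R) ^ R))) & Q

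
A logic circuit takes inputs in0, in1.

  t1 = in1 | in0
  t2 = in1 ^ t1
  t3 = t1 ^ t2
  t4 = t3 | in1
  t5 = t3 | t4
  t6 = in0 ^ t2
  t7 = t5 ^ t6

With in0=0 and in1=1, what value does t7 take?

1

t1 = 1 | 0 = 1
t2 = 1 ^ 1 = 0
t3 = 1 ^ 0 = 1
t4 = 1 | 1 = 1
t5 = 1 | 1 = 1
t6 = 0 ^ 0 = 0
t7 = 1 ^ 0 = 1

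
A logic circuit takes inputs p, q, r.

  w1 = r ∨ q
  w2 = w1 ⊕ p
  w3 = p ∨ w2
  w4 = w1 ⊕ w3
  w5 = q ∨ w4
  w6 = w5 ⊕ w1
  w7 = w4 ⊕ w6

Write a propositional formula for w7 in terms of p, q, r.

((r ∨ q) ⊕ (p ∨ ((r ∨ q) ⊕ p))) ⊕ ((q ∨ ((r ∨ q) ⊕ (p ∨ ((r ∨ q) ⊕ p)))) ⊕ (r ∨ q))

w1 = r ∨ q
w2 = w1 ⊕ p = (r ∨ q) ⊕ p
w3 = p ∨ w2 = p ∨ ((r ∨ q) ⊕ p)
w4 = w1 ⊕ w3 = (r ∨ q) ⊕ (p ∨ ((r ∨ q) ⊕ p))
w5 = q ∨ w4 = q ∨ ((r ∨ q) ⊕ (p ∨ ((r ∨ q) ⊕ p)))
w6 = w5 ⊕ w1 = (q ∨ ((r ∨ q) ⊕ (p ∨ ((r ∨ q) ⊕ p)))) ⊕ (r ∨ q)
w7 = w4 ⊕ w6 = ((r ∨ q) ⊕ (p ∨ ((r ∨ q) ⊕ p))) ⊕ ((q ∨ ((r ∨ q) ⊕ (p ∨ ((r ∨ q) ⊕ p)))) ⊕ (r ∨ q))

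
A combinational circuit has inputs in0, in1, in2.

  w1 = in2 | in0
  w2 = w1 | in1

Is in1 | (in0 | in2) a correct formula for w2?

w1 = in2 | in0
w2 = w1 | in1 = (in2 | in0) | in1
At in0=0, in1=0, in2=0: circuit gives 0, formula gives 0.
At in0=0, in1=0, in2=1: circuit gives 1, formula gives 1.
Agrees on all 8 inputs.

Yes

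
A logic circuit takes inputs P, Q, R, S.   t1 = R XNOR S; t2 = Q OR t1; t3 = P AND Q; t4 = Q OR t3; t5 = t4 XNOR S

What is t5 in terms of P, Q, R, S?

t3 = P AND Q
t4 = Q OR t3 = Q OR (P AND Q)
t5 = t4 XNOR S = (Q OR (P AND Q)) XNOR S

(Q OR (P AND Q)) XNOR S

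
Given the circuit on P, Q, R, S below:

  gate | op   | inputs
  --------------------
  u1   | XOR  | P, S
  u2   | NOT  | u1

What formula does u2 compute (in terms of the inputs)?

u1 = P XOR S
u2 = NOT u1 = NOT (P XOR S)

NOT (P XOR S)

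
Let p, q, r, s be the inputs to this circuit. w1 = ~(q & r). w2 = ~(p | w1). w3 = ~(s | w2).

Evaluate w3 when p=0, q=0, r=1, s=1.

w1 = ~(0 & 1) = 1
w2 = ~(0 | 1) = 0
w3 = ~(1 | 0) = 0

0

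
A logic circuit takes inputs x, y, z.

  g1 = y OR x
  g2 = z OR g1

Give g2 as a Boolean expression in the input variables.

z OR (y OR x)

g1 = y OR x
g2 = z OR g1 = z OR (y OR x)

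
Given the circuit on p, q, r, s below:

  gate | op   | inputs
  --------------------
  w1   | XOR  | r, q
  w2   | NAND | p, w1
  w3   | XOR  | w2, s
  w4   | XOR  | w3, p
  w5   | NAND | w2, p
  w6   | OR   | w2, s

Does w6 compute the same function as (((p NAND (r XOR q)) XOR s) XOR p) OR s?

No

w1 = r XOR q
w2 = p NAND w1 = p NAND (r XOR q)
w6 = w2 OR s = (p NAND (r XOR q)) OR s
At p=1, q=0, r=0, s=0: circuit gives 1, formula gives 0.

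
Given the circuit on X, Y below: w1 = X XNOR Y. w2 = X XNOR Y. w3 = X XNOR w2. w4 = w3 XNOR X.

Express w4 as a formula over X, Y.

(X XNOR (X XNOR Y)) XNOR X

w2 = X XNOR Y
w3 = X XNOR w2 = X XNOR (X XNOR Y)
w4 = w3 XNOR X = (X XNOR (X XNOR Y)) XNOR X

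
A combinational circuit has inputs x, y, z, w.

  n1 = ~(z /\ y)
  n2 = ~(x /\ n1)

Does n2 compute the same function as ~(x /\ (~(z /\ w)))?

n1 = ~(z /\ y)
n2 = ~(x /\ n1) = ~(x /\ (~(z /\ y)))
At x=1, y=0, z=1, w=1: circuit gives 0, formula gives 1.

No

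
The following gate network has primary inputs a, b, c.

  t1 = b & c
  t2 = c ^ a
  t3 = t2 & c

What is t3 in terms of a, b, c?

(c ^ a) & c

t2 = c ^ a
t3 = t2 & c = (c ^ a) & c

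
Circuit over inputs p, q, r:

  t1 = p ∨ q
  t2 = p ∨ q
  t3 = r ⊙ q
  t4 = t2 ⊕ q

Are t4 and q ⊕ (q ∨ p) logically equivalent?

t2 = p ∨ q
t4 = t2 ⊕ q = (p ∨ q) ⊕ q
At p=0, q=0, r=0: circuit gives 0, formula gives 0.
At p=1, q=0, r=0: circuit gives 1, formula gives 1.
Agrees on all 8 inputs.

Yes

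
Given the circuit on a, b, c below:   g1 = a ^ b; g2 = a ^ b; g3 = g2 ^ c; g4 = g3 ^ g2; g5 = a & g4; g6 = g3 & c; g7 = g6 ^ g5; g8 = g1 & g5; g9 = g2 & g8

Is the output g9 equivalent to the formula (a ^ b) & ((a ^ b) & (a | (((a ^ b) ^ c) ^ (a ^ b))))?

No

g1 = a ^ b
g2 = a ^ b
g3 = g2 ^ c = (a ^ b) ^ c
g4 = g3 ^ g2 = ((a ^ b) ^ c) ^ (a ^ b)
g5 = a & g4 = a & (((a ^ b) ^ c) ^ (a ^ b))
g8 = g1 & g5 = (a ^ b) & (a & (((a ^ b) ^ c) ^ (a ^ b)))
g9 = g2 & g8 = (a ^ b) & ((a ^ b) & (a & (((a ^ b) ^ c) ^ (a ^ b))))
At a=0, b=1, c=1: circuit gives 0, formula gives 1.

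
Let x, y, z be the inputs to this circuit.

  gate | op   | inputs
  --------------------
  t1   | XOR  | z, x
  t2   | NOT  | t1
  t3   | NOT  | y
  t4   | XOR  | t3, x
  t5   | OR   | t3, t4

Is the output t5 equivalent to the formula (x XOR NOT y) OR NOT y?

t3 = NOT y
t4 = t3 XOR x = NOT y XOR x
t5 = t3 OR t4 = NOT y OR (NOT y XOR x)
At x=0, y=1, z=0: circuit gives 0, formula gives 0.
At x=0, y=0, z=0: circuit gives 1, formula gives 1.
Agrees on all 8 inputs.

Yes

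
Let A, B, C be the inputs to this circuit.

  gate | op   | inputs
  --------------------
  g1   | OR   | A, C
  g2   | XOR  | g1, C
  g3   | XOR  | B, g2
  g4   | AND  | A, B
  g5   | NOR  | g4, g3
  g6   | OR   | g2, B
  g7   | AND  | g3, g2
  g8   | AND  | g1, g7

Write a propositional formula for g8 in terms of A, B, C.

(A OR C) AND ((B XOR ((A OR C) XOR C)) AND ((A OR C) XOR C))

g1 = A OR C
g2 = g1 XOR C = (A OR C) XOR C
g3 = B XOR g2 = B XOR ((A OR C) XOR C)
g7 = g3 AND g2 = (B XOR ((A OR C) XOR C)) AND ((A OR C) XOR C)
g8 = g1 AND g7 = (A OR C) AND ((B XOR ((A OR C) XOR C)) AND ((A OR C) XOR C))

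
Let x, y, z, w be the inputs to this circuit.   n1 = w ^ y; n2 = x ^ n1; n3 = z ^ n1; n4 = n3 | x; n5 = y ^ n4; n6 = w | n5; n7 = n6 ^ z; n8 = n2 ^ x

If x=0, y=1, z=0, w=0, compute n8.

n1 = 0 ^ 1 = 1
n2 = 0 ^ 1 = 1
n8 = 1 ^ 0 = 1

1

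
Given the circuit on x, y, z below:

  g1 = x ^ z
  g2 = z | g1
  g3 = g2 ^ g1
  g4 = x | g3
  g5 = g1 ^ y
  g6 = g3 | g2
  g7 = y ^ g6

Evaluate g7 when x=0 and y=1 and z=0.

g1 = 0 ^ 0 = 0
g2 = 0 | 0 = 0
g3 = 0 ^ 0 = 0
g6 = 0 | 0 = 0
g7 = 1 ^ 0 = 1

1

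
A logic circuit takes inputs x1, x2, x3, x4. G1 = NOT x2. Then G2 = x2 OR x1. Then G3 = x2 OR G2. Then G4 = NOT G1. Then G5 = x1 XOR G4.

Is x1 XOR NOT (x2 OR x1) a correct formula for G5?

No

G1 = NOT x2
G4 = NOT G1 = NOT NOT x2
G5 = x1 XOR G4 = x1 XOR NOT NOT x2
At x1=0, x2=0, x3=0, x4=0: circuit gives 0, formula gives 1.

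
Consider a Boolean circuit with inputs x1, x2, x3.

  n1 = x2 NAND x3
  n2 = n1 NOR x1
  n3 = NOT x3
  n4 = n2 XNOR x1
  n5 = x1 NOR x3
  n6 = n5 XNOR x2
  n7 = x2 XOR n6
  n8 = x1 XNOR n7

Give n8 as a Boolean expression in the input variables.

n5 = x1 NOR x3
n6 = n5 XNOR x2 = (x1 NOR x3) XNOR x2
n7 = x2 XOR n6 = x2 XOR ((x1 NOR x3) XNOR x2)
n8 = x1 XNOR n7 = x1 XNOR (x2 XOR ((x1 NOR x3) XNOR x2))

x1 XNOR (x2 XOR ((x1 NOR x3) XNOR x2))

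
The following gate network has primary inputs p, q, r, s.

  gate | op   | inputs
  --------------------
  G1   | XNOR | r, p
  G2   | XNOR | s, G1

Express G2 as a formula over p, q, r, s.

G1 = r XNOR p
G2 = s XNOR G1 = s XNOR (r XNOR p)

s XNOR (r XNOR p)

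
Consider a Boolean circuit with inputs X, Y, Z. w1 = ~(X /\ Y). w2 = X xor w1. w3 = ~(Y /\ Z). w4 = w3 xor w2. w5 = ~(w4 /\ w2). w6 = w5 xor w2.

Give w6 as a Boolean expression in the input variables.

w1 = ~(X /\ Y)
w2 = X xor w1 = X xor (~(X /\ Y))
w3 = ~(Y /\ Z)
w4 = w3 xor w2 = (~(Y /\ Z)) xor (X xor (~(X /\ Y)))
w5 = ~(w4 /\ w2) = ~(((~(Y /\ Z)) xor (X xor (~(X /\ Y)))) /\ (X xor (~(X /\ Y))))
w6 = w5 xor w2 = (~(((~(Y /\ Z)) xor (X xor (~(X /\ Y)))) /\ (X xor (~(X /\ Y))))) xor (X xor (~(X /\ Y)))

(~(((~(Y /\ Z)) xor (X xor (~(X /\ Y)))) /\ (X xor (~(X /\ Y))))) xor (X xor (~(X /\ Y)))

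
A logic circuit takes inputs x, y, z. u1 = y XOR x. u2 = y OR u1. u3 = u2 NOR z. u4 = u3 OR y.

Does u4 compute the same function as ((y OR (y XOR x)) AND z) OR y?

No

u1 = y XOR x
u2 = y OR u1 = y OR (y XOR x)
u3 = u2 NOR z = (y OR (y XOR x)) NOR z
u4 = u3 OR y = ((y OR (y XOR x)) NOR z) OR y
At x=0, y=0, z=0: circuit gives 1, formula gives 0.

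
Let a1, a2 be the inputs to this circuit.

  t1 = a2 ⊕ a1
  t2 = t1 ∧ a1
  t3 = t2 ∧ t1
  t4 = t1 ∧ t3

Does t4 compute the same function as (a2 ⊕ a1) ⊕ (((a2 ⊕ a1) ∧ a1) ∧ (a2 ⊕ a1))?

No

t1 = a2 ⊕ a1
t2 = t1 ∧ a1 = (a2 ⊕ a1) ∧ a1
t3 = t2 ∧ t1 = ((a2 ⊕ a1) ∧ a1) ∧ (a2 ⊕ a1)
t4 = t1 ∧ t3 = (a2 ⊕ a1) ∧ (((a2 ⊕ a1) ∧ a1) ∧ (a2 ⊕ a1))
At a1=0, a2=1: circuit gives 0, formula gives 1.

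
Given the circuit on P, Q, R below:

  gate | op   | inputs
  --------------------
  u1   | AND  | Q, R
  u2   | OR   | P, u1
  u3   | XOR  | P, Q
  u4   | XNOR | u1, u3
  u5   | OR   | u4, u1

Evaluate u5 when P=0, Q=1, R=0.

u1 = 1 AND 0 = 0
u3 = 0 XOR 1 = 1
u4 = 0 XNOR 1 = 0
u5 = 0 OR 0 = 0

0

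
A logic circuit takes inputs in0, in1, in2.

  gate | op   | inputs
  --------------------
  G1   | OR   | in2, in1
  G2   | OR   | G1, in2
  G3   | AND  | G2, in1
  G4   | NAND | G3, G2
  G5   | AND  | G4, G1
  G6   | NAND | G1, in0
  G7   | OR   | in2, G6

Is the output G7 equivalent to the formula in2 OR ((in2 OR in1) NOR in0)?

No

G1 = in2 OR in1
G6 = G1 NAND in0 = (in2 OR in1) NAND in0
G7 = in2 OR G6 = in2 OR ((in2 OR in1) NAND in0)
At in0=0, in1=1, in2=0: circuit gives 1, formula gives 0.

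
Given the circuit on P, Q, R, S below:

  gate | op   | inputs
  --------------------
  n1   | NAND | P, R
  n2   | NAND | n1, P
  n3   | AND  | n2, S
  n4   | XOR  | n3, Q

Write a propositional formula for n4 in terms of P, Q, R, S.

(((P NAND R) NAND P) AND S) XOR Q

n1 = P NAND R
n2 = n1 NAND P = (P NAND R) NAND P
n3 = n2 AND S = ((P NAND R) NAND P) AND S
n4 = n3 XOR Q = (((P NAND R) NAND P) AND S) XOR Q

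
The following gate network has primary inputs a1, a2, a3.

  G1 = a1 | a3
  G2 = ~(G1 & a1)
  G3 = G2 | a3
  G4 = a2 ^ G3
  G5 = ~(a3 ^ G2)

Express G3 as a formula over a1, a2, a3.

(~((a1 | a3) & a1)) | a3

G1 = a1 | a3
G2 = ~(G1 & a1) = ~((a1 | a3) & a1)
G3 = G2 | a3 = (~((a1 | a3) & a1)) | a3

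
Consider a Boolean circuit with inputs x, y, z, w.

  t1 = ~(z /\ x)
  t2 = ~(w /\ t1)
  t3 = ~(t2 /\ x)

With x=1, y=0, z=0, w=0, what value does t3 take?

0

t1 = ~(0 /\ 1) = 1
t2 = ~(0 /\ 1) = 1
t3 = ~(1 /\ 1) = 0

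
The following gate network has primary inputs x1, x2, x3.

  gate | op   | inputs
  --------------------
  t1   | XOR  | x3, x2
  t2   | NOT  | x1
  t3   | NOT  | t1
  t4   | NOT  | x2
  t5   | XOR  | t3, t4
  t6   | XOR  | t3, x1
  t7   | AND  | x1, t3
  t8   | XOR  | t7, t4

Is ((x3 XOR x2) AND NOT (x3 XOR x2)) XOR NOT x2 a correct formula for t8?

t1 = x3 XOR x2
t3 = NOT t1 = NOT (x3 XOR x2)
t4 = NOT x2
t7 = x1 AND t3 = x1 AND NOT (x3 XOR x2)
t8 = t7 XOR t4 = (x1 AND NOT (x3 XOR x2)) XOR NOT x2
At x1=1, x2=0, x3=0: circuit gives 0, formula gives 1.

No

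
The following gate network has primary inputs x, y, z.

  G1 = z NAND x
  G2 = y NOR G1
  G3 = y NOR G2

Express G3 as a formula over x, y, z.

G1 = z NAND x
G2 = y NOR G1 = y NOR (z NAND x)
G3 = y NOR G2 = y NOR (y NOR (z NAND x))

y NOR (y NOR (z NAND x))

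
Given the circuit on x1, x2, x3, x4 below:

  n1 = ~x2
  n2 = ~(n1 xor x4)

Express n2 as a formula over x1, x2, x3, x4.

n1 = ~x2
n2 = ~(n1 xor x4) = ~(~x2 xor x4)

~(~x2 xor x4)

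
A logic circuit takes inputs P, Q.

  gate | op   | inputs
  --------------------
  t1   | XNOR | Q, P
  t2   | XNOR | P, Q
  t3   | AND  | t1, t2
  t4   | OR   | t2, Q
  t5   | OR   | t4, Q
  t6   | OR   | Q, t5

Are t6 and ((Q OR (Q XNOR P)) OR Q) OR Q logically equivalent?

Yes

t2 = P XNOR Q
t4 = t2 OR Q = (P XNOR Q) OR Q
t5 = t4 OR Q = ((P XNOR Q) OR Q) OR Q
t6 = Q OR t5 = Q OR (((P XNOR Q) OR Q) OR Q)
At P=1, Q=0: circuit gives 0, formula gives 0.
At P=0, Q=0: circuit gives 1, formula gives 1.
Agrees on all 4 inputs.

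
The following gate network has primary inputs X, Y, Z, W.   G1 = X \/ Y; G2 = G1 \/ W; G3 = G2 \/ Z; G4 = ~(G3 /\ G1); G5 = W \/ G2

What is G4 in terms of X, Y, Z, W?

G1 = X \/ Y
G2 = G1 \/ W = (X \/ Y) \/ W
G3 = G2 \/ Z = ((X \/ Y) \/ W) \/ Z
G4 = ~(G3 /\ G1) = ~((((X \/ Y) \/ W) \/ Z) /\ (X \/ Y))

~((((X \/ Y) \/ W) \/ Z) /\ (X \/ Y))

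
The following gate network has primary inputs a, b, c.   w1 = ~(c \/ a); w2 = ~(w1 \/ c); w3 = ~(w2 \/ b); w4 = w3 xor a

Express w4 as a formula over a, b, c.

(~((~((~(c \/ a)) \/ c)) \/ b)) xor a

w1 = ~(c \/ a)
w2 = ~(w1 \/ c) = ~((~(c \/ a)) \/ c)
w3 = ~(w2 \/ b) = ~((~((~(c \/ a)) \/ c)) \/ b)
w4 = w3 xor a = (~((~((~(c \/ a)) \/ c)) \/ b)) xor a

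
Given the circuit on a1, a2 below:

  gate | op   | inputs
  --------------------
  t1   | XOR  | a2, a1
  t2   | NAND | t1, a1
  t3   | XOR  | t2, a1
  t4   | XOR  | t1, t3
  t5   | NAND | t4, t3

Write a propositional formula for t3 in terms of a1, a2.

t1 = a2 XOR a1
t2 = t1 NAND a1 = (a2 XOR a1) NAND a1
t3 = t2 XOR a1 = ((a2 XOR a1) NAND a1) XOR a1

((a2 XOR a1) NAND a1) XOR a1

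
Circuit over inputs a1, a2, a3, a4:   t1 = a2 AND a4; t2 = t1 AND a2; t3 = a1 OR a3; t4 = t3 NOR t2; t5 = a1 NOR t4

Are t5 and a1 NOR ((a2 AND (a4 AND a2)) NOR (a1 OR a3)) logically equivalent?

Yes

t1 = a2 AND a4
t2 = t1 AND a2 = (a2 AND a4) AND a2
t3 = a1 OR a3
t4 = t3 NOR t2 = (a1 OR a3) NOR ((a2 AND a4) AND a2)
t5 = a1 NOR t4 = a1 NOR ((a1 OR a3) NOR ((a2 AND a4) AND a2))
At a1=0, a2=0, a3=0, a4=0: circuit gives 0, formula gives 0.
At a1=0, a2=0, a3=1, a4=0: circuit gives 1, formula gives 1.
Agrees on all 16 inputs.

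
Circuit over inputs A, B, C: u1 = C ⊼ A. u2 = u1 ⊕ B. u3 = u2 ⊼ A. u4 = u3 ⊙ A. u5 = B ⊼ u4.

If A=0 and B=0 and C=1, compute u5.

u1 = 1 ⊼ 0 = 1
u2 = 1 ⊕ 0 = 1
u3 = 1 ⊼ 0 = 1
u4 = 1 ⊙ 0 = 0
u5 = 0 ⊼ 0 = 1

1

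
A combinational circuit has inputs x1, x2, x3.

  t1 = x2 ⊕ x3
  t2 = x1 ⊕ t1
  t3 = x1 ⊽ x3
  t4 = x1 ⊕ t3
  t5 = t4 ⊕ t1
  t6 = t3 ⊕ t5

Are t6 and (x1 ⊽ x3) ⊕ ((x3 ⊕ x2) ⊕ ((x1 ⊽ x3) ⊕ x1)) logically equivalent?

Yes

t1 = x2 ⊕ x3
t3 = x1 ⊽ x3
t4 = x1 ⊕ t3 = x1 ⊕ (x1 ⊽ x3)
t5 = t4 ⊕ t1 = (x1 ⊕ (x1 ⊽ x3)) ⊕ (x2 ⊕ x3)
t6 = t3 ⊕ t5 = (x1 ⊽ x3) ⊕ ((x1 ⊕ (x1 ⊽ x3)) ⊕ (x2 ⊕ x3))
At x1=0, x2=0, x3=0: circuit gives 0, formula gives 0.
At x1=0, x2=0, x3=1: circuit gives 1, formula gives 1.
Agrees on all 8 inputs.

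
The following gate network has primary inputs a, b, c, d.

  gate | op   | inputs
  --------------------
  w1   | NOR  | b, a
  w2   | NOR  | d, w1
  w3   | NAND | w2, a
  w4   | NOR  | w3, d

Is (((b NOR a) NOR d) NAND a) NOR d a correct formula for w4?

w1 = b NOR a
w2 = d NOR w1 = d NOR (b NOR a)
w3 = w2 NAND a = (d NOR (b NOR a)) NAND a
w4 = w3 NOR d = ((d NOR (b NOR a)) NAND a) NOR d
At a=0, b=0, c=0, d=0: circuit gives 0, formula gives 0.
At a=1, b=0, c=0, d=0: circuit gives 1, formula gives 1.
Agrees on all 16 inputs.

Yes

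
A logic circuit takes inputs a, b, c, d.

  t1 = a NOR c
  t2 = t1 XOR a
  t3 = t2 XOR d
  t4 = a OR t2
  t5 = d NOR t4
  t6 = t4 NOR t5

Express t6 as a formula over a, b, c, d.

t1 = a NOR c
t2 = t1 XOR a = (a NOR c) XOR a
t4 = a OR t2 = a OR ((a NOR c) XOR a)
t5 = d NOR t4 = d NOR (a OR ((a NOR c) XOR a))
t6 = t4 NOR t5 = (a OR ((a NOR c) XOR a)) NOR (d NOR (a OR ((a NOR c) XOR a)))

(a OR ((a NOR c) XOR a)) NOR (d NOR (a OR ((a NOR c) XOR a)))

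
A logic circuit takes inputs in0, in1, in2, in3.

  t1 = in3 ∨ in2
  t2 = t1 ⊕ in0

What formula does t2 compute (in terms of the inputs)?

t1 = in3 ∨ in2
t2 = t1 ⊕ in0 = (in3 ∨ in2) ⊕ in0

(in3 ∨ in2) ⊕ in0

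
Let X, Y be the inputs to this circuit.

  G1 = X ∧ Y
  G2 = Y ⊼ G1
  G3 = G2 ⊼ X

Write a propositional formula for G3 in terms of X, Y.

(Y ⊼ (X ∧ Y)) ⊼ X

G1 = X ∧ Y
G2 = Y ⊼ G1 = Y ⊼ (X ∧ Y)
G3 = G2 ⊼ X = (Y ⊼ (X ∧ Y)) ⊼ X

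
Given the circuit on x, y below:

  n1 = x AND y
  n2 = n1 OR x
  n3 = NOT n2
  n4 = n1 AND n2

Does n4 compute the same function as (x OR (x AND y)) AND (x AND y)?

Yes

n1 = x AND y
n2 = n1 OR x = (x AND y) OR x
n4 = n1 AND n2 = (x AND y) AND ((x AND y) OR x)
At x=0, y=0: circuit gives 0, formula gives 0.
At x=1, y=1: circuit gives 1, formula gives 1.
Agrees on all 4 inputs.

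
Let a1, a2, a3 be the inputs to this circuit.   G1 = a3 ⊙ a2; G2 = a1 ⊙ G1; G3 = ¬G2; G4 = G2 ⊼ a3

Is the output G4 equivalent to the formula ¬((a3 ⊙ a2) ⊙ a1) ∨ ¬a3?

G1 = a3 ⊙ a2
G2 = a1 ⊙ G1 = a1 ⊙ (a3 ⊙ a2)
G4 = G2 ⊼ a3 = (a1 ⊙ (a3 ⊙ a2)) ⊼ a3
At a1=0, a2=0, a3=1: circuit gives 0, formula gives 0.
At a1=0, a2=0, a3=0: circuit gives 1, formula gives 1.
Agrees on all 8 inputs.

Yes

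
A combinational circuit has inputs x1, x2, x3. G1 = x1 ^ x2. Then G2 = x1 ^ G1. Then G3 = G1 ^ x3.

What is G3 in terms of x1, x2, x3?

(x1 ^ x2) ^ x3

G1 = x1 ^ x2
G3 = G1 ^ x3 = (x1 ^ x2) ^ x3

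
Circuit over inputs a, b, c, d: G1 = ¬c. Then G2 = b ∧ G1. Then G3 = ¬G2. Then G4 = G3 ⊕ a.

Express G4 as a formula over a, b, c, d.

G1 = ¬c
G2 = b ∧ G1 = b ∧ ¬c
G3 = ¬G2 = ¬(b ∧ ¬c)
G4 = G3 ⊕ a = ¬(b ∧ ¬c) ⊕ a

¬(b ∧ ¬c) ⊕ a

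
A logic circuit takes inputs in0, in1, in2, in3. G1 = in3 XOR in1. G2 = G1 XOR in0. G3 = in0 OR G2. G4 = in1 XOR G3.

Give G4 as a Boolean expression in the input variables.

in1 XOR (in0 OR ((in3 XOR in1) XOR in0))

G1 = in3 XOR in1
G2 = G1 XOR in0 = (in3 XOR in1) XOR in0
G3 = in0 OR G2 = in0 OR ((in3 XOR in1) XOR in0)
G4 = in1 XOR G3 = in1 XOR (in0 OR ((in3 XOR in1) XOR in0))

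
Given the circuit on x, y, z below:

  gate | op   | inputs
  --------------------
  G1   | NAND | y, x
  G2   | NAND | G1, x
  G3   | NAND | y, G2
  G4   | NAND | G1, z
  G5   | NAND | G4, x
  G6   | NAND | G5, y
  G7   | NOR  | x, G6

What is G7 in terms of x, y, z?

x NOR ((((y NAND x) NAND z) NAND x) NAND y)

G1 = y NAND x
G4 = G1 NAND z = (y NAND x) NAND z
G5 = G4 NAND x = ((y NAND x) NAND z) NAND x
G6 = G5 NAND y = (((y NAND x) NAND z) NAND x) NAND y
G7 = x NOR G6 = x NOR ((((y NAND x) NAND z) NAND x) NAND y)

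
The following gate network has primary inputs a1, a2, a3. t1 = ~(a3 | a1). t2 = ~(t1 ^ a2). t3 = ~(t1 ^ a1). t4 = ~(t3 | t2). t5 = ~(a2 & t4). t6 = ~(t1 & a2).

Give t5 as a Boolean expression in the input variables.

t1 = ~(a3 | a1)
t2 = ~(t1 ^ a2) = ~((~(a3 | a1)) ^ a2)
t3 = ~(t1 ^ a1) = ~((~(a3 | a1)) ^ a1)
t4 = ~(t3 | t2) = ~((~((~(a3 | a1)) ^ a1)) | (~((~(a3 | a1)) ^ a2)))
t5 = ~(a2 & t4) = ~(a2 & (~((~((~(a3 | a1)) ^ a1)) | (~((~(a3 | a1)) ^ a2)))))

~(a2 & (~((~((~(a3 | a1)) ^ a1)) | (~((~(a3 | a1)) ^ a2)))))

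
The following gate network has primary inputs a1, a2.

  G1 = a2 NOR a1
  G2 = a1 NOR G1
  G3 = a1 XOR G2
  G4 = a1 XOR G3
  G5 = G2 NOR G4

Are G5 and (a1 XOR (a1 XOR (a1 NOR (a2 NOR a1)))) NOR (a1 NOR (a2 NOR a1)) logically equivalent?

G1 = a2 NOR a1
G2 = a1 NOR G1 = a1 NOR (a2 NOR a1)
G3 = a1 XOR G2 = a1 XOR (a1 NOR (a2 NOR a1))
G4 = a1 XOR G3 = a1 XOR (a1 XOR (a1 NOR (a2 NOR a1)))
G5 = G2 NOR G4 = (a1 NOR (a2 NOR a1)) NOR (a1 XOR (a1 XOR (a1 NOR (a2 NOR a1))))
At a1=0, a2=1: circuit gives 0, formula gives 0.
At a1=0, a2=0: circuit gives 1, formula gives 1.
Agrees on all 4 inputs.

Yes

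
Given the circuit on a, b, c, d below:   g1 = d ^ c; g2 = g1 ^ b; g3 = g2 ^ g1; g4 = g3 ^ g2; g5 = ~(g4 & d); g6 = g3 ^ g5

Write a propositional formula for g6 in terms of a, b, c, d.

(((d ^ c) ^ b) ^ (d ^ c)) ^ (~(((((d ^ c) ^ b) ^ (d ^ c)) ^ ((d ^ c) ^ b)) & d))

g1 = d ^ c
g2 = g1 ^ b = (d ^ c) ^ b
g3 = g2 ^ g1 = ((d ^ c) ^ b) ^ (d ^ c)
g4 = g3 ^ g2 = (((d ^ c) ^ b) ^ (d ^ c)) ^ ((d ^ c) ^ b)
g5 = ~(g4 & d) = ~(((((d ^ c) ^ b) ^ (d ^ c)) ^ ((d ^ c) ^ b)) & d)
g6 = g3 ^ g5 = (((d ^ c) ^ b) ^ (d ^ c)) ^ (~(((((d ^ c) ^ b) ^ (d ^ c)) ^ ((d ^ c) ^ b)) & d))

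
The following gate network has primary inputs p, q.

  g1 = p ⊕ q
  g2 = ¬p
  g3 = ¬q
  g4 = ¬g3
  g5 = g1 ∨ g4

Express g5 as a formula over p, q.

(p ⊕ q) ∨ ¬¬q

g1 = p ⊕ q
g3 = ¬q
g4 = ¬g3 = ¬¬q
g5 = g1 ∨ g4 = (p ⊕ q) ∨ ¬¬q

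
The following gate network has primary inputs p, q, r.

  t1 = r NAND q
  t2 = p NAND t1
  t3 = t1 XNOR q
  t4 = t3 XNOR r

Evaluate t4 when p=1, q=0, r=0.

1

t1 = 0 NAND 0 = 1
t3 = 1 XNOR 0 = 0
t4 = 0 XNOR 0 = 1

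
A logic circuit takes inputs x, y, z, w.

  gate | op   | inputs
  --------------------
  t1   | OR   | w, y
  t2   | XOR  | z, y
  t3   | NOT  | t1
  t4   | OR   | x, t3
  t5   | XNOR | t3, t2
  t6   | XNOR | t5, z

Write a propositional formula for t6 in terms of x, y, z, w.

t1 = w OR y
t2 = z XOR y
t3 = NOT t1 = NOT (w OR y)
t5 = t3 XNOR t2 = NOT (w OR y) XNOR (z XOR y)
t6 = t5 XNOR z = (NOT (w OR y) XNOR (z XOR y)) XNOR z

(NOT (w OR y) XNOR (z XOR y)) XNOR z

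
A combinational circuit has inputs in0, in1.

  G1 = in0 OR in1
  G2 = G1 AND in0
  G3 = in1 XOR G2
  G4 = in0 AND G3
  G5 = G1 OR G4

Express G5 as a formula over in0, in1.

G1 = in0 OR in1
G2 = G1 AND in0 = (in0 OR in1) AND in0
G3 = in1 XOR G2 = in1 XOR ((in0 OR in1) AND in0)
G4 = in0 AND G3 = in0 AND (in1 XOR ((in0 OR in1) AND in0))
G5 = G1 OR G4 = (in0 OR in1) OR (in0 AND (in1 XOR ((in0 OR in1) AND in0)))

(in0 OR in1) OR (in0 AND (in1 XOR ((in0 OR in1) AND in0)))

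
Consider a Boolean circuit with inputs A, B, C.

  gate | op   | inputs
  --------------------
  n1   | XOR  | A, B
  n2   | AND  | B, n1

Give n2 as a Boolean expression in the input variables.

n1 = A XOR B
n2 = B AND n1 = B AND (A XOR B)

B AND (A XOR B)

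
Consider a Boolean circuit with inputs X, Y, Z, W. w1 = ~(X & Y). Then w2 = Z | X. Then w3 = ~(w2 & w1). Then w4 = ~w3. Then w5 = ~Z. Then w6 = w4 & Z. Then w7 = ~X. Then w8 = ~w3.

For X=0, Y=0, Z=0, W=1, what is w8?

0

w1 = ~(0 & 0) = 1
w2 = 0 | 0 = 0
w3 = ~(0 & 1) = 1
w8 = ~1 = 0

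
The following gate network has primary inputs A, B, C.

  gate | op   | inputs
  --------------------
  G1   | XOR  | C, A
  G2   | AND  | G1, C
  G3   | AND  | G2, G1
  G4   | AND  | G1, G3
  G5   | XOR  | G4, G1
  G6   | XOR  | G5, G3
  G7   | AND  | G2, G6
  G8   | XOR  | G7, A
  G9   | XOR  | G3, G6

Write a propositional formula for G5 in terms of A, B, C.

((C XOR A) AND (((C XOR A) AND C) AND (C XOR A))) XOR (C XOR A)

G1 = C XOR A
G2 = G1 AND C = (C XOR A) AND C
G3 = G2 AND G1 = ((C XOR A) AND C) AND (C XOR A)
G4 = G1 AND G3 = (C XOR A) AND (((C XOR A) AND C) AND (C XOR A))
G5 = G4 XOR G1 = ((C XOR A) AND (((C XOR A) AND C) AND (C XOR A))) XOR (C XOR A)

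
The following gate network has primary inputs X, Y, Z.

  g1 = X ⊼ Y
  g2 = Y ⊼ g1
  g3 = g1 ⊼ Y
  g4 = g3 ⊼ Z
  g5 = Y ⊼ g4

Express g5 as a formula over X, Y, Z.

Y ⊼ (((X ⊼ Y) ⊼ Y) ⊼ Z)

g1 = X ⊼ Y
g3 = g1 ⊼ Y = (X ⊼ Y) ⊼ Y
g4 = g3 ⊼ Z = ((X ⊼ Y) ⊼ Y) ⊼ Z
g5 = Y ⊼ g4 = Y ⊼ (((X ⊼ Y) ⊼ Y) ⊼ Z)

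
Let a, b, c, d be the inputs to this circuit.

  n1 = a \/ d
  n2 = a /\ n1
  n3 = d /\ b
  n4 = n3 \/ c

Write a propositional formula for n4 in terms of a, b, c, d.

n3 = d /\ b
n4 = n3 \/ c = (d /\ b) \/ c

(d /\ b) \/ c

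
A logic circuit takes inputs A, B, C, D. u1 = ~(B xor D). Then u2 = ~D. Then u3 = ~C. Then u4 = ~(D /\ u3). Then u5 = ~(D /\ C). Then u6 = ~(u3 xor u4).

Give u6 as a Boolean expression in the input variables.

u3 = ~C
u4 = ~(D /\ u3) = ~(D /\ ~C)
u6 = ~(u3 xor u4) = ~(~C xor (~(D /\ ~C)))

~(~C xor (~(D /\ ~C)))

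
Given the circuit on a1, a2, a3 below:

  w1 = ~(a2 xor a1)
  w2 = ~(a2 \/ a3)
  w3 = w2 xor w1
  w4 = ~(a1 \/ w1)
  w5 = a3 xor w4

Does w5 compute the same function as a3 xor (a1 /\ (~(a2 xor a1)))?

No

w1 = ~(a2 xor a1)
w4 = ~(a1 \/ w1) = ~(a1 \/ (~(a2 xor a1)))
w5 = a3 xor w4 = a3 xor (~(a1 \/ (~(a2 xor a1))))
At a1=0, a2=1, a3=0: circuit gives 1, formula gives 0.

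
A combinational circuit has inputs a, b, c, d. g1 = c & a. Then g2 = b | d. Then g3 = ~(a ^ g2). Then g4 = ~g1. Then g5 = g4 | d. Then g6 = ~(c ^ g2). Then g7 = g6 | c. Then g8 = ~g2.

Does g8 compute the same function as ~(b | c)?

No

g2 = b | d
g8 = ~g2 = ~(b | d)
At a=0, b=0, c=0, d=1: circuit gives 0, formula gives 1.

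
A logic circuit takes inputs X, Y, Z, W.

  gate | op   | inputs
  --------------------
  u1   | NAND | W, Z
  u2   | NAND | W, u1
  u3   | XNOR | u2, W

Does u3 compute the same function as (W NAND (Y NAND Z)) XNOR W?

u1 = W NAND Z
u2 = W NAND u1 = W NAND (W NAND Z)
u3 = u2 XNOR W = (W NAND (W NAND Z)) XNOR W
At X=0, Y=0, Z=1, W=1: circuit gives 1, formula gives 0.

No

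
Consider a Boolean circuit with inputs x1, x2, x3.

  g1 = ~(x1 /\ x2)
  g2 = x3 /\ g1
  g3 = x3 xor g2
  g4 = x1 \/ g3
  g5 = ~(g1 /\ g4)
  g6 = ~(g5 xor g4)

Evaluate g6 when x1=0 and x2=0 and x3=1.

0

g1 = ~(0 /\ 0) = 1
g2 = 1 /\ 1 = 1
g3 = 1 xor 1 = 0
g4 = 0 \/ 0 = 0
g5 = ~(1 /\ 0) = 1
g6 = ~(1 xor 0) = 0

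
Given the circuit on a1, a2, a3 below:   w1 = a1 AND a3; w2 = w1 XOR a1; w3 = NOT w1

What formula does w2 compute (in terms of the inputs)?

(a1 AND a3) XOR a1

w1 = a1 AND a3
w2 = w1 XOR a1 = (a1 AND a3) XOR a1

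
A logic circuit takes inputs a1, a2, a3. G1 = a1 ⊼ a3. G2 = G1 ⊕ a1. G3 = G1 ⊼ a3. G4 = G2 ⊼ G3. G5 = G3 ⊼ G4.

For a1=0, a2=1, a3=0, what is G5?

1

G1 = 0 ⊼ 0 = 1
G2 = 1 ⊕ 0 = 1
G3 = 1 ⊼ 0 = 1
G4 = 1 ⊼ 1 = 0
G5 = 1 ⊼ 0 = 1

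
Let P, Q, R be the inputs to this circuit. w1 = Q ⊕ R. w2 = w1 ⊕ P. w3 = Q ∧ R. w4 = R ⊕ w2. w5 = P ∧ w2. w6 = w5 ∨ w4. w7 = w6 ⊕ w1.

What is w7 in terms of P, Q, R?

((P ∧ ((Q ⊕ R) ⊕ P)) ∨ (R ⊕ ((Q ⊕ R) ⊕ P))) ⊕ (Q ⊕ R)

w1 = Q ⊕ R
w2 = w1 ⊕ P = (Q ⊕ R) ⊕ P
w4 = R ⊕ w2 = R ⊕ ((Q ⊕ R) ⊕ P)
w5 = P ∧ w2 = P ∧ ((Q ⊕ R) ⊕ P)
w6 = w5 ∨ w4 = (P ∧ ((Q ⊕ R) ⊕ P)) ∨ (R ⊕ ((Q ⊕ R) ⊕ P))
w7 = w6 ⊕ w1 = ((P ∧ ((Q ⊕ R) ⊕ P)) ∨ (R ⊕ ((Q ⊕ R) ⊕ P))) ⊕ (Q ⊕ R)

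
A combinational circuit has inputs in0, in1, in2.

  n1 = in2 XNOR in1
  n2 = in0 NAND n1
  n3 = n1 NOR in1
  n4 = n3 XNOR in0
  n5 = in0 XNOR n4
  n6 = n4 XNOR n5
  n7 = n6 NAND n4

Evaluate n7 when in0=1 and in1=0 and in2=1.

n1 = 1 XNOR 0 = 0
n3 = 0 NOR 0 = 1
n4 = 1 XNOR 1 = 1
n5 = 1 XNOR 1 = 1
n6 = 1 XNOR 1 = 1
n7 = 1 NAND 1 = 0

0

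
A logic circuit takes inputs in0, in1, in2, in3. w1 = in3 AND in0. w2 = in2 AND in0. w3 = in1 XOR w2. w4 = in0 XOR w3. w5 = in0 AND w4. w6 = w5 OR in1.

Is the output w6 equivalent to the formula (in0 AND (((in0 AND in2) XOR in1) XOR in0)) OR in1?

Yes

w2 = in2 AND in0
w3 = in1 XOR w2 = in1 XOR (in2 AND in0)
w4 = in0 XOR w3 = in0 XOR (in1 XOR (in2 AND in0))
w5 = in0 AND w4 = in0 AND (in0 XOR (in1 XOR (in2 AND in0)))
w6 = w5 OR in1 = (in0 AND (in0 XOR (in1 XOR (in2 AND in0)))) OR in1
At in0=0, in1=0, in2=0, in3=0: circuit gives 0, formula gives 0.
At in0=0, in1=1, in2=0, in3=0: circuit gives 1, formula gives 1.
Agrees on all 16 inputs.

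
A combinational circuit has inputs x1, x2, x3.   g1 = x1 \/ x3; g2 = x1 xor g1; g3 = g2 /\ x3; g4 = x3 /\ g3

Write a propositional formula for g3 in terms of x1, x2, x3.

g1 = x1 \/ x3
g2 = x1 xor g1 = x1 xor (x1 \/ x3)
g3 = g2 /\ x3 = (x1 xor (x1 \/ x3)) /\ x3

(x1 xor (x1 \/ x3)) /\ x3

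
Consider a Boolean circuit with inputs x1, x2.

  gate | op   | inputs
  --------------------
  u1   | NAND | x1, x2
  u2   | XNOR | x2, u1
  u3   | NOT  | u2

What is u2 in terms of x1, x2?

x2 XNOR (x1 NAND x2)

u1 = x1 NAND x2
u2 = x2 XNOR u1 = x2 XNOR (x1 NAND x2)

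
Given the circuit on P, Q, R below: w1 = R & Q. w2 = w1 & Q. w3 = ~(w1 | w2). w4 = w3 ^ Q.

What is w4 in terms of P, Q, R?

w1 = R & Q
w2 = w1 & Q = (R & Q) & Q
w3 = ~(w1 | w2) = ~((R & Q) | ((R & Q) & Q))
w4 = w3 ^ Q = (~((R & Q) | ((R & Q) & Q))) ^ Q

(~((R & Q) | ((R & Q) & Q))) ^ Q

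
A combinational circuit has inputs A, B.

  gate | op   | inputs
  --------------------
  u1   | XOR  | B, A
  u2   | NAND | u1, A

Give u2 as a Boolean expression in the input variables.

u1 = B XOR A
u2 = u1 NAND A = (B XOR A) NAND A

(B XOR A) NAND A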